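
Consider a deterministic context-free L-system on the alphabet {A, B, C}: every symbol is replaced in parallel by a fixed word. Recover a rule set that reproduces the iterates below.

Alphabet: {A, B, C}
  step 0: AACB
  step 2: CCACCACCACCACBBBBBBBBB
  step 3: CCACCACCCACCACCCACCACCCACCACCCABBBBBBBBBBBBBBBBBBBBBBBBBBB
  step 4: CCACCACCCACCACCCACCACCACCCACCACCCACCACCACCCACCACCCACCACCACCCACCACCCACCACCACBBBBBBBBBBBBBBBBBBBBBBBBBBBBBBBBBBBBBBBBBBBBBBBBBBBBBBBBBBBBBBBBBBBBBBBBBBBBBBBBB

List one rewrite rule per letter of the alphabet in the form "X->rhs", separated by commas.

  step 3 ⇒ step 4: CCACCACCCACCACCCACCACCCACCACCCABBBBBBBBBBBBBBBBBBBBBBBBBBB ⇒ CCA·CCA·C·CCA·CCA·C·CCA·CCA·CCA·C·CCA·CCA·C·CCA·CCA·CCA·C·CCA·CCA·C·CCA·CCA·CCA·C·CCA·CCA·C·CCA·CCA·CCA·C·BBB·BBB·BBB·BBB·BBB·BBB·BBB·BBB·BBB·BBB·BBB·BBB·BBB·BBB·BBB·BBB·BBB·BBB·BBB·BBB·BBB·BBB·BBB·BBB·BBB·BBB·BBB
    A ↦ C
    B ↦ BBB
    C ↦ CCA

A->C, B->BBB, C->CCA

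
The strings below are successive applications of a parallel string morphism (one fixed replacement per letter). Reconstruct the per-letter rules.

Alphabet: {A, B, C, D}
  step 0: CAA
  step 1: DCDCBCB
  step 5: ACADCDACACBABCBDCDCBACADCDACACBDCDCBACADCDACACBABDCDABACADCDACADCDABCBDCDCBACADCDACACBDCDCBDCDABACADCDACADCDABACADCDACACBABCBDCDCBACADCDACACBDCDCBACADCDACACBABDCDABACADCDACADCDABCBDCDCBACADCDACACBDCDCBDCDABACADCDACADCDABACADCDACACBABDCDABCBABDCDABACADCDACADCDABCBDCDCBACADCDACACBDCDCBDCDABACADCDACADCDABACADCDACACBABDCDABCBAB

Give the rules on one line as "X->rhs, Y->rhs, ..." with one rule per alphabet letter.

A->CB, B->AB, C->DCD, D->ACA

  step 0 ⇒ step 1: CAA ⇒ DCD·CB·CB
    A ↦ CB
    C ↦ DCD
    B ↦ AB  (constrained at step 1)
    D ↦ ACA  (constrained at step 1)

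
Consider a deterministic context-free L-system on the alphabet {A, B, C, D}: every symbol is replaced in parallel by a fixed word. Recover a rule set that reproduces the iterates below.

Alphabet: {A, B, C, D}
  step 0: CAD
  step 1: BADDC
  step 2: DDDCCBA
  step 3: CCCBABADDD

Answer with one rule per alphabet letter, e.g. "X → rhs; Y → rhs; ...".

  step 2 ⇒ step 3: DDDCCBA ⇒ C·C·C·BA·BA·D·DD
    A ↦ DD
    B ↦ D
    C ↦ BA
    D ↦ C

A->DD, B->D, C->BA, D->C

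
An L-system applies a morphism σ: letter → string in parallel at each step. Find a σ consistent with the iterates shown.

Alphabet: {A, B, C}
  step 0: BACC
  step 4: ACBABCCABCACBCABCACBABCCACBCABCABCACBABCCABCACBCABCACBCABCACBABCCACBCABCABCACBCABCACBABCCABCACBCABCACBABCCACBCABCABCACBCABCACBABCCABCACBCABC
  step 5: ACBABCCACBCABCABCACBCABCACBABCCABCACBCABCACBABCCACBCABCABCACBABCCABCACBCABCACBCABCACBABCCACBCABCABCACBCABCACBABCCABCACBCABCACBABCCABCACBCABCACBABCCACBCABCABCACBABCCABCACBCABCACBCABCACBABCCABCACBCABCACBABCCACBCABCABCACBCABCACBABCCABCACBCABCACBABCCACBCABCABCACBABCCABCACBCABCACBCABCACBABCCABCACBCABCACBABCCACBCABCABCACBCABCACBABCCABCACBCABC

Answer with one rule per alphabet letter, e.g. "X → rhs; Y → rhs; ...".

  step 4 ⇒ step 5: ACBABCCABCACBCABCACBABCCACBCABCABCACBABCCABCACBCABCACBCABCACBABCCACBCABCABCACBCABCACBABCCABCACBCABCACBABCCACBCABCABCACBCABCACBABCCABCACBCABC ⇒ ACB·ABC·C·ACB·C·ABC·ABC·ACB·C·ABC·ACB·ABC·C·ABC·ACB·C·ABC·ACB·ABC·C·ACB·C·ABC·ABC·ACB·ABC·C·ABC·ACB·C·ABC·ACB·C·ABC·ACB·ABC·C·ACB·C·ABC·ABC·ACB·C·ABC·ACB·ABC·C·ABC·ACB·C·ABC·ACB·ABC·C·ABC·ACB·C·ABC·ACB·ABC·C·ACB·C·ABC·ABC·ACB·ABC·C·ABC·ACB·C·ABC·ACB·C·ABC·ACB·ABC·C·ABC·ACB·C·ABC·ACB·ABC·C·ACB·C·ABC·ABC·ACB·C·ABC·ACB·ABC·C·ABC·ACB·C·ABC·ACB·ABC·C·ACB·C·ABC·ABC·ACB·ABC·C·ABC·ACB·C·ABC·ACB·C·ABC·ACB·ABC·C·ABC·ACB·C·ABC·ACB·ABC·C·ACB·C·ABC·ABC·ACB·C·ABC·ACB·ABC·C·ABC·ACB·C·ABC
    A ↦ ACB
    B ↦ C
    C ↦ ABC

A->ACB, B->C, C->ABC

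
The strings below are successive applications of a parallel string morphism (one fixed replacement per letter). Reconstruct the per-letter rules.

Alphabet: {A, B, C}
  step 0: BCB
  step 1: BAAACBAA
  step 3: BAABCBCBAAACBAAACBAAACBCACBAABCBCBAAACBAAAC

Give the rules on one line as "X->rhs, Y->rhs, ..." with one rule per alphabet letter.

A->BC, B->BAA, C->AC

  step 0 ⇒ step 1: BCB ⇒ BAA·AC·BAA
    B ↦ BAA
    C ↦ AC
    A ↦ BC  (constrained at step 1)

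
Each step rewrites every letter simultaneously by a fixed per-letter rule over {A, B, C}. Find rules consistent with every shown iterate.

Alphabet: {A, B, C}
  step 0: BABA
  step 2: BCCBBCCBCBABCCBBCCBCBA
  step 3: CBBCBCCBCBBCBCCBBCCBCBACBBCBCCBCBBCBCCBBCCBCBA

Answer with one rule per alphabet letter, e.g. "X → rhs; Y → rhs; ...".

A->CBA, B->CB, C->BC

  step 2 ⇒ step 3: BCCBBCCBCBABCCBBCCBCBA ⇒ CB·BC·BC·CB·CB·BC·BC·CB·BC·CB·CBA·CB·BC·BC·CB·CB·BC·BC·CB·BC·CB·CBA
    A ↦ CBA
    B ↦ CB
    C ↦ BC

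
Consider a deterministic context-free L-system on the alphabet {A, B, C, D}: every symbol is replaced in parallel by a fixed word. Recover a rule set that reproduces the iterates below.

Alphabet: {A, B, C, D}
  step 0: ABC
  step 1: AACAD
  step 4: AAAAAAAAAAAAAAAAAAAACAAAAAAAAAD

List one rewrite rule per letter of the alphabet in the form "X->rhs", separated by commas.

  step 0 ⇒ step 1: ABC ⇒ AA·C·AD
    A ↦ AA
    B ↦ C
    C ↦ AD
    D ↦ B  (constrained at step 1)

A->AA, B->C, C->AD, D->B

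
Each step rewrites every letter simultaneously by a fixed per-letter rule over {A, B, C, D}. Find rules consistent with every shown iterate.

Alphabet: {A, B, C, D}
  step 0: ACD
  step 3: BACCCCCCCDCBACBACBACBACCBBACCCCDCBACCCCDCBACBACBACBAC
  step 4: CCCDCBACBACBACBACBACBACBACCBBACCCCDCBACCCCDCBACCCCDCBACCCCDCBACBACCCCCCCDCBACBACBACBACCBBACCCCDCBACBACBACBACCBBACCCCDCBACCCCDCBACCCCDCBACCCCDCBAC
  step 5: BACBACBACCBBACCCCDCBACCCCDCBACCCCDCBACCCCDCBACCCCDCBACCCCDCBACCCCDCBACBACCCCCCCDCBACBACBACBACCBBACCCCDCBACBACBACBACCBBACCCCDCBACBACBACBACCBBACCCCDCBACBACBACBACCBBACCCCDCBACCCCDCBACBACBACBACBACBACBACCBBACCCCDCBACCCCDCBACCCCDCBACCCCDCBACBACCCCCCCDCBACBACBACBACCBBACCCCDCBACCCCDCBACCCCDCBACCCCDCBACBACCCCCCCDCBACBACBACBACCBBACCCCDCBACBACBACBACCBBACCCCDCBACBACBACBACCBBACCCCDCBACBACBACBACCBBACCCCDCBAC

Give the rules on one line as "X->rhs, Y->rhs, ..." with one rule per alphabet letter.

  step 4 ⇒ step 5: CCCDCBACBACBACBACBACBACBACCBBACCCCDCBACCCCDCBACCCCDCBACCCCDCBACBACCCCCCCDCBACBACBACBACCBBACCCCDCBACBACBACBACCBBACCCCDCBACCCCDCBACCCCDCBACCCCDCBAC ⇒ BAC·BAC·BAC·CB·BAC·CCC·DC·BAC·CCC·DC·BAC·CCC·DC·BAC·CCC·DC·BAC·CCC·DC·BAC·CCC·DC·BAC·CCC·DC·BAC·BAC·CCC·CCC·DC·BAC·BAC·BAC·BAC·CB·BAC·CCC·DC·BAC·BAC·BAC·BAC·CB·BAC·CCC·DC·BAC·BAC·BAC·BAC·CB·BAC·CCC·DC·BAC·BAC·BAC·BAC·CB·BAC·CCC·DC·BAC·CCC·DC·BAC·BAC·BAC·BAC·BAC·BAC·BAC·CB·BAC·CCC·DC·BAC·CCC·DC·BAC·CCC·DC·BAC·CCC·DC·BAC·BAC·CCC·CCC·DC·BAC·BAC·BAC·BAC·CB·BAC·CCC·DC·BAC·CCC·DC·BAC·CCC·DC·BAC·CCC·DC·BAC·BAC·CCC·CCC·DC·BAC·BAC·BAC·BAC·CB·BAC·CCC·DC·BAC·BAC·BAC·BAC·CB·BAC·CCC·DC·BAC·BAC·BAC·BAC·CB·BAC·CCC·DC·BAC·BAC·BAC·BAC·CB·BAC·CCC·DC·BAC
    A ↦ DC
    B ↦ CCC
    C ↦ BAC
    D ↦ CB

A->DC, B->CCC, C->BAC, D->CB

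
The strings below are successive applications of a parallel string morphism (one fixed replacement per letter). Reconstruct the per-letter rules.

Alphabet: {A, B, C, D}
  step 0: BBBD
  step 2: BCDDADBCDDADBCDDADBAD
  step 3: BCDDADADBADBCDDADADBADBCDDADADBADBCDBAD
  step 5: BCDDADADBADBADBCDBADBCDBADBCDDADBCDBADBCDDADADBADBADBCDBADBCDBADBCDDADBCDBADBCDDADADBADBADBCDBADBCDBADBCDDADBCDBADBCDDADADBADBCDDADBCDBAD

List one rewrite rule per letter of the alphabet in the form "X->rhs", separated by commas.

  step 2 ⇒ step 3: BCDDADBCDDADBCDDADBAD ⇒ BCD·D·AD·AD·B·AD·BCD·D·AD·AD·B·AD·BCD·D·AD·AD·B·AD·BCD·B·AD
    A ↦ B
    B ↦ BCD
    C ↦ D
    D ↦ AD

A->B, B->BCD, C->D, D->AD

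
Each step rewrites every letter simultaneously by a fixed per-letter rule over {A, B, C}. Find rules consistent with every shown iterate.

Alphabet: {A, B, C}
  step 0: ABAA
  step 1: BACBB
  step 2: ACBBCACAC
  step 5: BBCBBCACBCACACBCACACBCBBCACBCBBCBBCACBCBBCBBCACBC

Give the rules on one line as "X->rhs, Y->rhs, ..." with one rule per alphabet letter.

  step 1 ⇒ step 2: BACBB ⇒ AC·B·BC·AC·AC
    A ↦ B
    B ↦ AC
    C ↦ BC

A->B, B->AC, C->BC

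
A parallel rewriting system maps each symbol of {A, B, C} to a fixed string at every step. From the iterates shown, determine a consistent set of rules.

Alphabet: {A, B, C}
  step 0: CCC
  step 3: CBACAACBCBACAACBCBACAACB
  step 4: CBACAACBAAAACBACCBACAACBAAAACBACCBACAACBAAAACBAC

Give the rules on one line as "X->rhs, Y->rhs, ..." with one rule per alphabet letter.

  step 3 ⇒ step 4: CBACAACBCBACAACBCBACAACB ⇒ CB·AC·AA·CB·AA·AA·CB·AC·CB·AC·AA·CB·AA·AA·CB·AC·CB·AC·AA·CB·AA·AA·CB·AC
    A ↦ AA
    B ↦ AC
    C ↦ CB

A->AA, B->AC, C->CB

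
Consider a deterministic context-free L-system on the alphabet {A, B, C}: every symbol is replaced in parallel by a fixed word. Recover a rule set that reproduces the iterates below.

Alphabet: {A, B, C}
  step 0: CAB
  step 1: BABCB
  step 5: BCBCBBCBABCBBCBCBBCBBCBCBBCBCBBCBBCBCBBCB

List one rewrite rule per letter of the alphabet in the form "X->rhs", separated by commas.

A->AB, B->CB, C->B

  step 0 ⇒ step 1: CAB ⇒ B·AB·CB
    A ↦ AB
    B ↦ CB
    C ↦ B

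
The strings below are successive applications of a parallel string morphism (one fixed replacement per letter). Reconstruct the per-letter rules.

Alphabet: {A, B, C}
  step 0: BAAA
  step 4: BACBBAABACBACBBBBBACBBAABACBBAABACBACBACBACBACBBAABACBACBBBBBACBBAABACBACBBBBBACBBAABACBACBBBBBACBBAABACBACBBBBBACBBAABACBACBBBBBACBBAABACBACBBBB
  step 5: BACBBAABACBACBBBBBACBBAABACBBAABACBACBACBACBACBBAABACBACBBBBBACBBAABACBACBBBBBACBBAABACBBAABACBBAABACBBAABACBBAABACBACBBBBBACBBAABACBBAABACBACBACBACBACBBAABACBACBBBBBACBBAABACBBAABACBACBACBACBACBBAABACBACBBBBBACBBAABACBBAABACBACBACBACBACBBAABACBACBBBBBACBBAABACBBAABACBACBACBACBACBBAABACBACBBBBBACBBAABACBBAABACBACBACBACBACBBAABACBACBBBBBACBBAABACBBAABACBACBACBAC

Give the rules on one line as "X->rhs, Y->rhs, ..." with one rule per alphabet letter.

A->BB, B->BAC, C->AA

  step 4 ⇒ step 5: BACBBAABACBACBBBBBACBBAABACBBAABACBACBACBACBACBBAABACBACBBBBBACBBAABACBACBBBBBACBBAABACBACBBBBBACBBAABACBACBBBBBACBBAABACBACBBBBBACBBAABACBACBBBB ⇒ BAC·BB·AA·BAC·BAC·BB·BB·BAC·BB·AA·BAC·BB·AA·BAC·BAC·BAC·BAC·BAC·BB·AA·BAC·BAC·BB·BB·BAC·BB·AA·BAC·BAC·BB·BB·BAC·BB·AA·BAC·BB·AA·BAC·BB·AA·BAC·BB·AA·BAC·BB·AA·BAC·BAC·BB·BB·BAC·BB·AA·BAC·BB·AA·BAC·BAC·BAC·BAC·BAC·BB·AA·BAC·BAC·BB·BB·BAC·BB·AA·BAC·BB·AA·BAC·BAC·BAC·BAC·BAC·BB·AA·BAC·BAC·BB·BB·BAC·BB·AA·BAC·BB·AA·BAC·BAC·BAC·BAC·BAC·BB·AA·BAC·BAC·BB·BB·BAC·BB·AA·BAC·BB·AA·BAC·BAC·BAC·BAC·BAC·BB·AA·BAC·BAC·BB·BB·BAC·BB·AA·BAC·BB·AA·BAC·BAC·BAC·BAC·BAC·BB·AA·BAC·BAC·BB·BB·BAC·BB·AA·BAC·BB·AA·BAC·BAC·BAC·BAC
    A ↦ BB
    B ↦ BAC
    C ↦ AA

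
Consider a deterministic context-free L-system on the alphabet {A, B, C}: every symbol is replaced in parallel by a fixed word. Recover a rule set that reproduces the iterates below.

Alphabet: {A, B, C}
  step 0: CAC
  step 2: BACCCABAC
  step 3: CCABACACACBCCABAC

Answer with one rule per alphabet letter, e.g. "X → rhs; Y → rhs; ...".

  step 2 ⇒ step 3: BACCCABAC ⇒ CCA·B·AC·AC·AC·B·CCA·B·AC
    A ↦ B
    B ↦ CCA
    C ↦ AC

A->B, B->CCA, C->AC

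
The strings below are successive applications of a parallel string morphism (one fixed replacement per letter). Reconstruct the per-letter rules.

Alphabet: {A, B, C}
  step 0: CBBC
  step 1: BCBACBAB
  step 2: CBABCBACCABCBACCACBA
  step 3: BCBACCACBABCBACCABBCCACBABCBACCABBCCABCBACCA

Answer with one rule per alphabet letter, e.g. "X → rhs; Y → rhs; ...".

A->CCA, B->CBA, C->B

  step 2 ⇒ step 3: CBABCBACCABCBACCACBA ⇒ B·CBA·CCA·CBA·B·CBA·CCA·B·B·CCA·CBA·B·CBA·CCA·B·B·CCA·B·CBA·CCA
    A ↦ CCA
    B ↦ CBA
    C ↦ B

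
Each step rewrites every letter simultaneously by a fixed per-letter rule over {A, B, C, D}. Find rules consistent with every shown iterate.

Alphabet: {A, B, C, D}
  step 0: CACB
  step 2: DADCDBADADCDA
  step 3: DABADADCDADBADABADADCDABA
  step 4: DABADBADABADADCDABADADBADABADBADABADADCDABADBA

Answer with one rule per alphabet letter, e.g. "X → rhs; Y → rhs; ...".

  step 3 ⇒ step 4: DABADADCDADBADABADADCDABA ⇒ DA·BA·D·BA·DA·BA·DA·DC·DA·BA·DA·D·BA·DA·BA·D·BA·DA·BA·DA·DC·DA·BA·D·BA
    A ↦ BA
    B ↦ D
    C ↦ DC
    D ↦ DA

A->BA, B->D, C->DC, D->DA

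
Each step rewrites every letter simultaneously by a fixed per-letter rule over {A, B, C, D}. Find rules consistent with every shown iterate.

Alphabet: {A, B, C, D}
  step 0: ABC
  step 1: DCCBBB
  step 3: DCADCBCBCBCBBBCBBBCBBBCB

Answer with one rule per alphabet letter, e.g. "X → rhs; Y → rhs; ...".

  step 0 ⇒ step 1: ABC ⇒ DC·CB·BB
    A ↦ DC
    B ↦ CB
    C ↦ BB
    D ↦ AD  (constrained at step 1)

A->DC, B->CB, C->BB, D->AD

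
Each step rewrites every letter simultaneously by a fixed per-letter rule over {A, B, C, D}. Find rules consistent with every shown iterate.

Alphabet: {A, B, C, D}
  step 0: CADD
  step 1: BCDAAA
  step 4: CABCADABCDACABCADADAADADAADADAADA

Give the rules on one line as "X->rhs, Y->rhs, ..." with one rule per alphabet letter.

  step 0 ⇒ step 1: CADD ⇒ BC·DA·A·A
    A ↦ DA
    C ↦ BC
    D ↦ A
    B ↦ CA  (constrained at step 1)

A->DA, B->CA, C->BC, D->A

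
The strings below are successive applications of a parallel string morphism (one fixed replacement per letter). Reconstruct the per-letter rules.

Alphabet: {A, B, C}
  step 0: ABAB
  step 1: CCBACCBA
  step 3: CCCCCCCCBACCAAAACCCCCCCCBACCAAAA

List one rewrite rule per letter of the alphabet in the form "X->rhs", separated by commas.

A->CC, B->BA, C->AA

  step 0 ⇒ step 1: ABAB ⇒ CC·BA·CC·BA
    A ↦ CC
    B ↦ BA
    C ↦ AA  (constrained at step 1)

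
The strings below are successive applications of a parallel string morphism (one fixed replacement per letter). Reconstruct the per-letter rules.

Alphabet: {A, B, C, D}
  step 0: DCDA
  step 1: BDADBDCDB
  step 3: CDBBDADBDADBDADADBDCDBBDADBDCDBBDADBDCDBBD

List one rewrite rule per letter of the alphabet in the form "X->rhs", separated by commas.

A->CDB, B->AD, C->AD, D->BD

  step 0 ⇒ step 1: DCDA ⇒ BD·AD·BD·CDB
    A ↦ CDB
    C ↦ AD
    D ↦ BD
    B ↦ AD  (constrained at step 1)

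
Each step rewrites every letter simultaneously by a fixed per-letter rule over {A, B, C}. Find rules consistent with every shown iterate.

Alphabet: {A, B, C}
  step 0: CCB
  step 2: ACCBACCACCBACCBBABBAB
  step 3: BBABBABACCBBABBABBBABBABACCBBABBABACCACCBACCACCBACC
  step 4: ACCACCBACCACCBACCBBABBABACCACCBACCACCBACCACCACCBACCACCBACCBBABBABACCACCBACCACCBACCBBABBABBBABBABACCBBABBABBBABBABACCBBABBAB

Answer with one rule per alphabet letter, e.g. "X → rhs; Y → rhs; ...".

A->B, B->ACC, C->BAB

  step 3 ⇒ step 4: BBABBABACCBBABBABBBABBABACCBBABBABACCACCBACCACCBACC ⇒ ACC·ACC·B·ACC·ACC·B·ACC·B·BAB·BAB·ACC·ACC·B·ACC·ACC·B·ACC·ACC·ACC·B·ACC·ACC·B·ACC·B·BAB·BAB·ACC·ACC·B·ACC·ACC·B·ACC·B·BAB·BAB·B·BAB·BAB·ACC·B·BAB·BAB·B·BAB·BAB·ACC·B·BAB·BAB
    A ↦ B
    B ↦ ACC
    C ↦ BAB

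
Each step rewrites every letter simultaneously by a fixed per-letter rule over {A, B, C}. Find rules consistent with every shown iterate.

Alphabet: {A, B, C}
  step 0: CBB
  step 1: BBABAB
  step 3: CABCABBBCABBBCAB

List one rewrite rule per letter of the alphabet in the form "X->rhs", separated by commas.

A->C, B->AB, C->BB

  step 0 ⇒ step 1: CBB ⇒ BB·AB·AB
    B ↦ AB
    C ↦ BB
    A ↦ C  (constrained at step 1)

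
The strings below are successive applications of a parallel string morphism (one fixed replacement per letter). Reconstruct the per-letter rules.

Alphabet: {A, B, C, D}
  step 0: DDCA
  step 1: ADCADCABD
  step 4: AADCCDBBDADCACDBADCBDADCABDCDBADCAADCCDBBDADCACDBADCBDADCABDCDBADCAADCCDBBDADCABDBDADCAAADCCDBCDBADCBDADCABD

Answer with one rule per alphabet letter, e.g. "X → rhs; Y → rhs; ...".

A->BD, B->CDB, C->A, D->ADC

  step 0 ⇒ step 1: DDCA ⇒ ADC·ADC·A·BD
    A ↦ BD
    C ↦ A
    D ↦ ADC
    B ↦ CDB  (constrained at step 1)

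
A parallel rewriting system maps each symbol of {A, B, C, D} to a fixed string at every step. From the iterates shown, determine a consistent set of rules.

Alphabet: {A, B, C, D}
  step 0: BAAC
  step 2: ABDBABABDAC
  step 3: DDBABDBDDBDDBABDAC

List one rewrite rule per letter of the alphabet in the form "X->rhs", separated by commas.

A->D, B->DB, C->AC, D->AB

  step 2 ⇒ step 3: ABDBABABDAC ⇒ D·DB·AB·DB·D·DB·D·DB·AB·D·AC
    A ↦ D
    B ↦ DB
    C ↦ AC
    D ↦ AB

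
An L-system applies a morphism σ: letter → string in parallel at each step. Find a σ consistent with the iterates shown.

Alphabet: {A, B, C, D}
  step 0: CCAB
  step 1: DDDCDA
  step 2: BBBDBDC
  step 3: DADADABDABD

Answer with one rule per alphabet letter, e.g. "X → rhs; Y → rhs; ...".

A->DC, B->DA, C->D, D->B

  step 2 ⇒ step 3: BBBDBDC ⇒ DA·DA·DA·B·DA·B·D
    B ↦ DA
    C ↦ D
    D ↦ B
  step 0 ⇒ step 1: CCAB ⇒ D·D·DC·DA
    A ↦ DC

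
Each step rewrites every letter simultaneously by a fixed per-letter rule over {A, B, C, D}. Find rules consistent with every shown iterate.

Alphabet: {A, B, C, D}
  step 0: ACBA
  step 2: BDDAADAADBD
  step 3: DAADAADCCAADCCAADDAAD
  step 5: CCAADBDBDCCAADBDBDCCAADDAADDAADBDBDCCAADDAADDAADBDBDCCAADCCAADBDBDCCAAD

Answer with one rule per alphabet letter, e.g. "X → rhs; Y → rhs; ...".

  step 2 ⇒ step 3: BDDAADAADBD ⇒ D·AAD·AAD·C·C·AAD·C·C·AAD·D·AAD
    A ↦ C
    B ↦ D
    D ↦ AAD
    C ↦ BD  (constrained at step 0)

A->C, B->D, C->BD, D->AAD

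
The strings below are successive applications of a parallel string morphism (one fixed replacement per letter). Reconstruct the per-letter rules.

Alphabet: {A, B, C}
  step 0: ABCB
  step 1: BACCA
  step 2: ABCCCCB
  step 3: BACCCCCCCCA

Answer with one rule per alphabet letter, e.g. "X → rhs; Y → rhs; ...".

A->B, B->A, C->CC

  step 2 ⇒ step 3: ABCCCCB ⇒ B·A·CC·CC·CC·CC·A
    A ↦ B
    B ↦ A
    C ↦ CC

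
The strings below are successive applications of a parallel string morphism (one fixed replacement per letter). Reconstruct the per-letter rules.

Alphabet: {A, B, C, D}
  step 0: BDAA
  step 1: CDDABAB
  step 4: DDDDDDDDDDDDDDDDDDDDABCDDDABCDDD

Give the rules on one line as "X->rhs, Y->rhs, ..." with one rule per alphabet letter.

A->AB, B->C, C->D, D->DD

  step 0 ⇒ step 1: BDAA ⇒ C·DD·AB·AB
    A ↦ AB
    B ↦ C
    D ↦ DD
    C ↦ D  (constrained at step 1)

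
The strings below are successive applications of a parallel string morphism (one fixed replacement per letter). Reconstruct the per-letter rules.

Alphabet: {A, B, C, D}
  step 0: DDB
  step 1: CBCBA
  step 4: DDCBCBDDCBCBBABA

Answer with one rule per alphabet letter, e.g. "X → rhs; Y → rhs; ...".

  step 0 ⇒ step 1: DDB ⇒ CB·CB·A
    B ↦ A
    D ↦ CB
    A ↦ DD  (constrained at step 1)
    C ↦ B  (constrained at step 1)

A->DD, B->A, C->B, D->CB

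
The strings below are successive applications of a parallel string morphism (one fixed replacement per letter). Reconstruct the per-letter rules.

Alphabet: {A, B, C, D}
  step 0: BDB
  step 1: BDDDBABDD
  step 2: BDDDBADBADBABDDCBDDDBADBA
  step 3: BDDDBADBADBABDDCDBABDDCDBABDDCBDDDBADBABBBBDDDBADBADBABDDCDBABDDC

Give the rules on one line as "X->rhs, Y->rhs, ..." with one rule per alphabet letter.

  step 2 ⇒ step 3: BDDDBADBADBABDDCBDDDBADBA ⇒ BDD·DBA·DBA·DBA·BDD·C·DBA·BDD·C·DBA·BDD·C·BDD·DBA·DBA·BBB·BDD·DBA·DBA·DBA·BDD·C·DBA·BDD·C
    A ↦ C
    B ↦ BDD
    C ↦ BBB
    D ↦ DBA

A->C, B->BDD, C->BBB, D->DBA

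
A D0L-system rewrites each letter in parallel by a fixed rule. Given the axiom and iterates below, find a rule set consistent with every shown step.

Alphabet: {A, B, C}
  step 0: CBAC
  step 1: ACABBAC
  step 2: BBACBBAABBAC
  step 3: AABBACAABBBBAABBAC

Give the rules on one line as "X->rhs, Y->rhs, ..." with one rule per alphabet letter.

  step 2 ⇒ step 3: BBACBBAABBAC ⇒ A·A·BB·AC·A·A·BB·BB·A·A·BB·AC
    A ↦ BB
    B ↦ A
    C ↦ AC

A->BB, B->A, C->AC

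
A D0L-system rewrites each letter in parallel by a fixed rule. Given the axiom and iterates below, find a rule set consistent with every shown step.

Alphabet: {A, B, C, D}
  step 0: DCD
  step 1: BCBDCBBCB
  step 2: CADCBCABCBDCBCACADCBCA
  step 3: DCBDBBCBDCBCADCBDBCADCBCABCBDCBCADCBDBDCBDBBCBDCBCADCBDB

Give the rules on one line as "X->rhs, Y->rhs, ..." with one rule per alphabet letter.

A->DB, B->CA, C->DCB, D->BCB

  step 2 ⇒ step 3: CADCBCABCBDCBCACADCBCA ⇒ DCB·DB·BCB·DCB·CA·DCB·DB·CA·DCB·CA·BCB·DCB·CA·DCB·DB·DCB·DB·BCB·DCB·CA·DCB·DB
    A ↦ DB
    B ↦ CA
    C ↦ DCB
    D ↦ BCB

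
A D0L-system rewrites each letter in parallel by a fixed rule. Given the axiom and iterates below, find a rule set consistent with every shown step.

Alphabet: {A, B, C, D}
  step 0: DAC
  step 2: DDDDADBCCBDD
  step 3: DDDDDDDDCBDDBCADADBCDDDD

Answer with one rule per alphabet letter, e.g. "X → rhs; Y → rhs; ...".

  step 2 ⇒ step 3: DDDDADBCCBDD ⇒ DD·DD·DD·DD·CB·DD·BC·AD·AD·BC·DD·DD
    A ↦ CB
    B ↦ BC
    C ↦ AD
    D ↦ DD

A->CB, B->BC, C->AD, D->DD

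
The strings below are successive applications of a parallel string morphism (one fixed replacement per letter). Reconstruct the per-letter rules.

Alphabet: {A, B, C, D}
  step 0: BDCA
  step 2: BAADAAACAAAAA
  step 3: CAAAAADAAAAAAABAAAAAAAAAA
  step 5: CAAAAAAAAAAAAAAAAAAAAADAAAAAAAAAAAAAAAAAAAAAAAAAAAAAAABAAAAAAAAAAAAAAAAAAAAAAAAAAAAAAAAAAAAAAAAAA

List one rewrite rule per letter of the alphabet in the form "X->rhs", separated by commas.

A->AA, B->CA, C->B, D->DA

  step 2 ⇒ step 3: BAADAAACAAAAA ⇒ CA·AA·AA·DA·AA·AA·AA·B·AA·AA·AA·AA·AA
    A ↦ AA
    B ↦ CA
    C ↦ B
    D ↦ DA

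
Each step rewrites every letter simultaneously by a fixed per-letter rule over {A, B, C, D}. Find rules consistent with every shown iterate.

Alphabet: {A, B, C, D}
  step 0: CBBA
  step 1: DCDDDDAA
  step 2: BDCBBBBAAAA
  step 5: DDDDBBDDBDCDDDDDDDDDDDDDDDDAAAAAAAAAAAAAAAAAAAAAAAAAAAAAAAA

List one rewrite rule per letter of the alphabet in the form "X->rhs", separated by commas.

A->AA, B->DD, C->DC, D->B

  step 1 ⇒ step 2: DCDDDDAA ⇒ B·DC·B·B·B·B·AA·AA
    A ↦ AA
    C ↦ DC
    D ↦ B
  step 0 ⇒ step 1: CBBA ⇒ DC·DD·DD·AA
    B ↦ DD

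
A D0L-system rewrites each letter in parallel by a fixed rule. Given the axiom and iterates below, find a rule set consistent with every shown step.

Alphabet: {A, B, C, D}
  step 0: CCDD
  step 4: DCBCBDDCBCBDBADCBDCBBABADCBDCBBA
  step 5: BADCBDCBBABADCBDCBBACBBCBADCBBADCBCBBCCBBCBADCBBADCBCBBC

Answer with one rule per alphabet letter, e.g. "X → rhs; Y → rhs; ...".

  step 4 ⇒ step 5: DCBCBDDCBCBDBADCBDCBBABADCBDCBBA ⇒ BA·D·CB·D·CB·BA·BA·D·CB·D·CB·BA·CB·BC·BA·D·CB·BA·D·CB·CB·BC·CB·BC·BA·D·CB·BA·D·CB·CB·BC
    A ↦ BC
    B ↦ CB
    C ↦ D
    D ↦ BA

A->BC, B->CB, C->D, D->BA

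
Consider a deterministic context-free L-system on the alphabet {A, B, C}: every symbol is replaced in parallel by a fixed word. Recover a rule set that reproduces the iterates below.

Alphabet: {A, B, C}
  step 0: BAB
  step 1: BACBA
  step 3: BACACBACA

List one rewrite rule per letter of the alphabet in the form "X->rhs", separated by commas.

  step 0 ⇒ step 1: BAB ⇒ BA·C·BA
    A ↦ C
    B ↦ BA
    C ↦ A  (constrained at step 1)

A->C, B->BA, C->A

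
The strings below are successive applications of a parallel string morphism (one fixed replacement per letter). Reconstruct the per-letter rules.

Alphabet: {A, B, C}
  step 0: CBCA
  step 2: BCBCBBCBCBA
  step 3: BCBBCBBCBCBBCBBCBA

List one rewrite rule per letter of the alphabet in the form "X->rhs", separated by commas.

  step 2 ⇒ step 3: BCBCBBCBCBA ⇒ BC·B·BC·B·BC·BC·B·BC·B·BC·BA
    A ↦ BA
    B ↦ BC
    C ↦ B

A->BA, B->BC, C->B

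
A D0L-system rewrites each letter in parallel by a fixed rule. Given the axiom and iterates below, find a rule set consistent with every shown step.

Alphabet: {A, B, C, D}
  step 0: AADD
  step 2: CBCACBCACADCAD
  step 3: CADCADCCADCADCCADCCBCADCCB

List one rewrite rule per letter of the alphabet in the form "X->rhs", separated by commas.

  step 2 ⇒ step 3: CBCACBCACADCAD ⇒ CA·D·CA·DC·CA·D·CA·DC·CA·DC·CB·CA·DC·CB
    A ↦ DC
    B ↦ D
    C ↦ CA
    D ↦ CB

A->DC, B->D, C->CA, D->CB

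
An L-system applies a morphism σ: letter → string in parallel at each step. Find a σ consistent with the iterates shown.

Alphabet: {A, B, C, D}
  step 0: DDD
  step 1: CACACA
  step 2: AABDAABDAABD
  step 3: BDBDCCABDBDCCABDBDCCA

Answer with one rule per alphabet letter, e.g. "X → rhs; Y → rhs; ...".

  step 2 ⇒ step 3: AABDAABDAABD ⇒ BD·BD·C·CA·BD·BD·C·CA·BD·BD·C·CA
    A ↦ BD
    B ↦ C
    D ↦ CA
  step 1 ⇒ step 2: CACACA ⇒ AA·BD·AA·BD·AA·BD
    C ↦ AA

A->BD, B->C, C->AA, D->CA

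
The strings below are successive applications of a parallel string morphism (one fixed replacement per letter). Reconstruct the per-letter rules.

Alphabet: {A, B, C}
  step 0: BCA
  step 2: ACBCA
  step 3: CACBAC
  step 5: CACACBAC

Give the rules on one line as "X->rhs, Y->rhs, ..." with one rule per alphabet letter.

A->C, B->CB, C->A

  step 2 ⇒ step 3: ACBCA ⇒ C·A·CB·A·C
    A ↦ C
    B ↦ CB
    C ↦ A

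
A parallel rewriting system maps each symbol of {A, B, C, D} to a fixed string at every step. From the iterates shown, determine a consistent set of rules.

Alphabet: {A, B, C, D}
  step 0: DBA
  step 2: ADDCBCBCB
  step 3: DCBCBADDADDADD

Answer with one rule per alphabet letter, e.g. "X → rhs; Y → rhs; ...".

  step 2 ⇒ step 3: ADDCBCBCB ⇒ D·CB·CB·A·DD·A·DD·A·DD
    A ↦ D
    B ↦ DD
    C ↦ A
    D ↦ CB

A->D, B->DD, C->A, D->CB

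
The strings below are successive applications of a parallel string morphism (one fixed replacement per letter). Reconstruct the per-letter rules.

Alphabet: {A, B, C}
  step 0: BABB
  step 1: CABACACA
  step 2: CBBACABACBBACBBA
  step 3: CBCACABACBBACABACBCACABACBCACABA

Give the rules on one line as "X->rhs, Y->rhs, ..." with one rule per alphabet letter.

  step 2 ⇒ step 3: CBBACABACBBACBBA ⇒ CB·CA·CA·BA·CB·BA·CA·BA·CB·CA·CA·BA·CB·CA·CA·BA
    A ↦ BA
    B ↦ CA
    C ↦ CB

A->BA, B->CA, C->CB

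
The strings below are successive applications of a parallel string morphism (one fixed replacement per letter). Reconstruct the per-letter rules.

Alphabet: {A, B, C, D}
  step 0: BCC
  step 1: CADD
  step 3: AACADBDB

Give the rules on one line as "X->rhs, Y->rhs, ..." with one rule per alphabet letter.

A->DB, B->CA, C->D, D->A

  step 0 ⇒ step 1: BCC ⇒ CA·D·D
    B ↦ CA
    C ↦ D
    A ↦ DB  (constrained at step 1)
    D ↦ A  (constrained at step 1)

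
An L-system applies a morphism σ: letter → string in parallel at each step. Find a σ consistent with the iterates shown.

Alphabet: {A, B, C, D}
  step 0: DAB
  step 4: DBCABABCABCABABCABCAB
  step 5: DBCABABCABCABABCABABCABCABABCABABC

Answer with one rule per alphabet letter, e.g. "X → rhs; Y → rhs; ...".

A->AB, B->C, C->AB, D->DB

  step 4 ⇒ step 5: DBCABABCABCABABCABCAB ⇒ DB·C·AB·AB·C·AB·C·AB·AB·C·AB·AB·C·AB·C·AB·AB·C·AB·AB·C
    A ↦ AB
    B ↦ C
    C ↦ AB
    D ↦ DB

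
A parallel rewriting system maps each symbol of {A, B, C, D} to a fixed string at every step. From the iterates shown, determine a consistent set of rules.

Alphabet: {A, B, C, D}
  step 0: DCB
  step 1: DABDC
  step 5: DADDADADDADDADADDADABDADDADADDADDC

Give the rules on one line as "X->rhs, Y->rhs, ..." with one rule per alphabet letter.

  step 0 ⇒ step 1: DCB ⇒ DA·B·DC
    B ↦ DC
    C ↦ B
    D ↦ DA
    A ↦ D  (constrained at step 1)

A->D, B->DC, C->B, D->DA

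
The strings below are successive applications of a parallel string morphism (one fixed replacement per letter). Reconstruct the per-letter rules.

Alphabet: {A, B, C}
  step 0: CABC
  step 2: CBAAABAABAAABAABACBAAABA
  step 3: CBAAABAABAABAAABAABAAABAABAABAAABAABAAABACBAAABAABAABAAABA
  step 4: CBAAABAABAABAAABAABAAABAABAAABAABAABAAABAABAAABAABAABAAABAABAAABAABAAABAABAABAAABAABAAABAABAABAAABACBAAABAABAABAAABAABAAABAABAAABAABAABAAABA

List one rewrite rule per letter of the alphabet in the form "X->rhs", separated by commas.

A->ABA, B->A, C->CBA

  step 3 ⇒ step 4: CBAAABAABAABAAABAABAAABAABAABAAABAABAAABACBAAABAABAABAAABA ⇒ CBA·A·ABA·ABA·ABA·A·ABA·ABA·A·ABA·ABA·A·ABA·ABA·ABA·A·ABA·ABA·A·ABA·ABA·ABA·A·ABA·ABA·A·ABA·ABA·A·ABA·ABA·ABA·A·ABA·ABA·A·ABA·ABA·ABA·A·ABA·CBA·A·ABA·ABA·ABA·A·ABA·ABA·A·ABA·ABA·A·ABA·ABA·ABA·A·ABA
    A ↦ ABA
    B ↦ A
    C ↦ CBA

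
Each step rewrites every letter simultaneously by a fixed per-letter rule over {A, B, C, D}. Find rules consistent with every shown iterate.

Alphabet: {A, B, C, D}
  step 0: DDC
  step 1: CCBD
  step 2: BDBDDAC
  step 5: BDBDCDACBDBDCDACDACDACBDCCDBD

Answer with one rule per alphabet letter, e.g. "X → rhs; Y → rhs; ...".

  step 1 ⇒ step 2: CCBD ⇒ BD·BD·DA·C
    B ↦ DA
    C ↦ BD
    D ↦ C
    A ↦ CD  (constrained at step 2)

A->CD, B->DA, C->BD, D->C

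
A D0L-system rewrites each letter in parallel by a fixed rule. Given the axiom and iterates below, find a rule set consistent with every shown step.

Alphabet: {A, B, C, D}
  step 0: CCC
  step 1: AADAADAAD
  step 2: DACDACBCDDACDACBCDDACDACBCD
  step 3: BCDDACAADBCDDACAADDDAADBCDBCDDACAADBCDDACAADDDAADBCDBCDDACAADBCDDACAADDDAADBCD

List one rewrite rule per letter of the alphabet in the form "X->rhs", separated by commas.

A->DAC, B->DD, C->AAD, D->BCD

  step 2 ⇒ step 3: DACDACBCDDACDACBCDDACDACBCD ⇒ BCD·DAC·AAD·BCD·DAC·AAD·DD·AAD·BCD·BCD·DAC·AAD·BCD·DAC·AAD·DD·AAD·BCD·BCD·DAC·AAD·BCD·DAC·AAD·DD·AAD·BCD
    A ↦ DAC
    B ↦ DD
    C ↦ AAD
    D ↦ BCD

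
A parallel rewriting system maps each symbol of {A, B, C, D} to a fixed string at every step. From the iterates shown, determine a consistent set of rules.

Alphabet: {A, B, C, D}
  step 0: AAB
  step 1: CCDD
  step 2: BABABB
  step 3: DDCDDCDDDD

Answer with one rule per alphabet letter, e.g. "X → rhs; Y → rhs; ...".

A->C, B->DD, C->BA, D->B

  step 2 ⇒ step 3: BABABB ⇒ DD·C·DD·C·DD·DD
    A ↦ C
    B ↦ DD
  step 1 ⇒ step 2: CCDD ⇒ BA·BA·B·B
    C ↦ BA
  step 1 ⇒ step 2: CCDD ⇒ BA·BA·B·B
    D ↦ B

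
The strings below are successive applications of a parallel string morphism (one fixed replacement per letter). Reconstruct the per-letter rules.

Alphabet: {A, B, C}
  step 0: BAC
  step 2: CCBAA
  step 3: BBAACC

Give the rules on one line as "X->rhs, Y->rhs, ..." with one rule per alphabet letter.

  step 2 ⇒ step 3: CCBAA ⇒ B·B·AA·C·C
    A ↦ C
    B ↦ AA
    C ↦ B

A->C, B->AA, C->B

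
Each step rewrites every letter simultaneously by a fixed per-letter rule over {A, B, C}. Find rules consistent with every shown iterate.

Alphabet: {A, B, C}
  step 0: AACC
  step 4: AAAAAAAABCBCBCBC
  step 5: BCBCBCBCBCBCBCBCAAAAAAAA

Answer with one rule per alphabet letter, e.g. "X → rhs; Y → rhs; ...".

  step 4 ⇒ step 5: AAAAAAAABCBCBCBC ⇒ BC·BC·BC·BC·BC·BC·BC·BC·A·A·A·A·A·A·A·A
    A ↦ BC
    B ↦ A
    C ↦ A

A->BC, B->A, C->A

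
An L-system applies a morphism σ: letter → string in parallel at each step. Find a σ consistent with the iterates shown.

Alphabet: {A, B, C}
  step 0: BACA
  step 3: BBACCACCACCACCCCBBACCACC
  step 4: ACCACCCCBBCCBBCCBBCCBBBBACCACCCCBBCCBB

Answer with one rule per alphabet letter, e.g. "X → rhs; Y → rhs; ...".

  step 3 ⇒ step 4: BBACCACCACCACCCCBBACCACC ⇒ ACC·ACC·CC·B·B·CC·B·B·CC·B·B·CC·B·B·B·B·ACC·ACC·CC·B·B·CC·B·B
    A ↦ CC
    B ↦ ACC
    C ↦ B

A->CC, B->ACC, C->B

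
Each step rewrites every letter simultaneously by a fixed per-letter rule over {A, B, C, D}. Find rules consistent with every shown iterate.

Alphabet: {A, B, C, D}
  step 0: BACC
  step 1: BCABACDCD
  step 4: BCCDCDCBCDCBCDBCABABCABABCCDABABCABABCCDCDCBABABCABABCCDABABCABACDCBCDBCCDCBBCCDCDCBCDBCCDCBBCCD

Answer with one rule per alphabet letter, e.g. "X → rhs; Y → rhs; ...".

A->ABA, B->BC, C->CD, D->CB

  step 0 ⇒ step 1: BACC ⇒ BC·ABA·CD·CD
    A ↦ ABA
    B ↦ BC
    C ↦ CD
    D ↦ CB  (constrained at step 1)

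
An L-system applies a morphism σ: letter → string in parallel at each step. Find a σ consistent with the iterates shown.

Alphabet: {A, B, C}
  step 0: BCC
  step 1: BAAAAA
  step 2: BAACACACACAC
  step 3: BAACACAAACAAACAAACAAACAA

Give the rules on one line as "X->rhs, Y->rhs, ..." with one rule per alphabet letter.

A->AC, B->BA, C->AA

  step 2 ⇒ step 3: BAACACACACAC ⇒ BA·AC·AC·AA·AC·AA·AC·AA·AC·AA·AC·AA
    A ↦ AC
    B ↦ BA
    C ↦ AA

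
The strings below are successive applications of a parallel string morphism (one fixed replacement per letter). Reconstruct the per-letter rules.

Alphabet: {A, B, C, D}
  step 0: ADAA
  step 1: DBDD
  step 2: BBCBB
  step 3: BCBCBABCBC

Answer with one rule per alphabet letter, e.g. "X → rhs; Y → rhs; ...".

  step 2 ⇒ step 3: BBCBB ⇒ BC·BC·BA·BC·BC
    B ↦ BC
    C ↦ BA
  step 0 ⇒ step 1: ADAA ⇒ D·B·D·D
    A ↦ D
  step 0 ⇒ step 1: ADAA ⇒ D·B·D·D
    D ↦ B

A->D, B->BC, C->BA, D->B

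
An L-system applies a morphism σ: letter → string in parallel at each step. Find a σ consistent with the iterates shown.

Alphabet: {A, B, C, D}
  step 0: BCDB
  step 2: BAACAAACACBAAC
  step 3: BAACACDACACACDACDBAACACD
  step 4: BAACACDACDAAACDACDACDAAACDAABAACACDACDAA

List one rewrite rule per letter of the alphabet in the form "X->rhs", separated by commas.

A->AC, B->BA, C->D, D->AA

  step 3 ⇒ step 4: BAACACDACACACDACDBAACACD ⇒ BA·AC·AC·D·AC·D·AA·AC·D·AC·D·AC·D·AA·AC·D·AA·BA·AC·AC·D·AC·D·AA
    A ↦ AC
    B ↦ BA
    C ↦ D
    D ↦ AA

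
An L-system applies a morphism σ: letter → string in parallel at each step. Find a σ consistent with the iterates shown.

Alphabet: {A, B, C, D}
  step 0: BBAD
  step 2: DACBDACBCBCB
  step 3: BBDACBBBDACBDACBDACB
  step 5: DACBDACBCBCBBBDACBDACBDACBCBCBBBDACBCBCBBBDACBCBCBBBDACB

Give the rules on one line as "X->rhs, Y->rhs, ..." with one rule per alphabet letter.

A->B, B->CB, C->DA, D->B

  step 2 ⇒ step 3: DACBDACBCBCB ⇒ B·B·DA·CB·B·B·DA·CB·DA·CB·DA·CB
    A ↦ B
    B ↦ CB
    C ↦ DA
    D ↦ B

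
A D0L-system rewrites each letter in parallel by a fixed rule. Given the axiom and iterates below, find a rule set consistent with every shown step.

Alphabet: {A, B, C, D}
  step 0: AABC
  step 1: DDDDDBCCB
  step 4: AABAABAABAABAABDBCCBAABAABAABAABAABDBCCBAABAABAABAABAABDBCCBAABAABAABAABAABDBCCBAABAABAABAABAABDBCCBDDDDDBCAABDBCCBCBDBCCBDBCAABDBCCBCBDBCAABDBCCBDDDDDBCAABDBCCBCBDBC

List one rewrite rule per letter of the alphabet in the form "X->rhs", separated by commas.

  step 0 ⇒ step 1: AABC ⇒ DD·DD·DBC·CB
    A ↦ DD
    B ↦ DBC
    C ↦ CB
    D ↦ AAB  (constrained at step 1)

A->DD, B->DBC, C->CB, D->AAB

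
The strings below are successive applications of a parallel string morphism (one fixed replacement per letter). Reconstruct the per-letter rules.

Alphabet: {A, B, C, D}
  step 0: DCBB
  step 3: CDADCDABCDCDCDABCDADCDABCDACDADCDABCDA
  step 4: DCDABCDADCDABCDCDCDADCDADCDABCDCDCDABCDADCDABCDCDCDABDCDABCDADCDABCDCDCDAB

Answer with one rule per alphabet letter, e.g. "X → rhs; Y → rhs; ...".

A->B, B->CDC, C->D, D->CDA

  step 3 ⇒ step 4: CDADCDABCDCDCDABCDADCDABCDACDADCDABCDA ⇒ D·CDA·B·CDA·D·CDA·B·CDC·D·CDA·D·CDA·D·CDA·B·CDC·D·CDA·B·CDA·D·CDA·B·CDC·D·CDA·B·D·CDA·B·CDA·D·CDA·B·CDC·D·CDA·B
    A ↦ B
    B ↦ CDC
    C ↦ D
    D ↦ CDA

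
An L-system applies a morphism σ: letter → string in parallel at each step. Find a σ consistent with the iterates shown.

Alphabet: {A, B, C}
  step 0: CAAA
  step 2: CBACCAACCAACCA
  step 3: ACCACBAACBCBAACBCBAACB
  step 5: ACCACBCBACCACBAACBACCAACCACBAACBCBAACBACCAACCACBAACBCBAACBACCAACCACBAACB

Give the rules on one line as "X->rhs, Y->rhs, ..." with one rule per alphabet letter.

  step 2 ⇒ step 3: CBACCAACCAACCA ⇒ A·CCA·CB·A·A·CB·CB·A·A·CB·CB·A·A·CB
    A ↦ CB
    B ↦ CCA
    C ↦ A

A->CB, B->CCA, C->A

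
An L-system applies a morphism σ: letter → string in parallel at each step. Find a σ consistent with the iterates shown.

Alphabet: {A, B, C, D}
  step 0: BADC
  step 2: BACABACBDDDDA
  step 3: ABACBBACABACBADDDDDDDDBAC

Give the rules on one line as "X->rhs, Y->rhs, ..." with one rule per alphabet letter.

  step 2 ⇒ step 3: BACABACBDDDDA ⇒ A·BAC·B·BAC·A·BAC·B·A·DD·DD·DD·DD·BAC
    A ↦ BAC
    B ↦ A
    C ↦ B
    D ↦ DD

A->BAC, B->A, C->B, D->DD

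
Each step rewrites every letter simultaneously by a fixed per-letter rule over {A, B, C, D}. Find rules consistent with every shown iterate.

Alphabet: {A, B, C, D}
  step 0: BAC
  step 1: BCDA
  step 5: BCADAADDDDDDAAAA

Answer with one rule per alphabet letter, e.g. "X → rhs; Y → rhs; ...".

A->D, B->BC, C->A, D->AA

  step 0 ⇒ step 1: BAC ⇒ BC·D·A
    A ↦ D
    B ↦ BC
    C ↦ A
    D ↦ AA  (constrained at step 1)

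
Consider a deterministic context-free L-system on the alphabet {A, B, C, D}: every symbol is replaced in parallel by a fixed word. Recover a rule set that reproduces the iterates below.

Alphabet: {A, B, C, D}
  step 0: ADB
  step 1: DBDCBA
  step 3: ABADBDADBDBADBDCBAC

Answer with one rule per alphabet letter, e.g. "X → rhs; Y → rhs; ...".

A->DBD, B->BA, C->A, D->C

  step 0 ⇒ step 1: ADB ⇒ DBD·C·BA
    A ↦ DBD
    B ↦ BA
    D ↦ C
    C ↦ A  (constrained at step 1)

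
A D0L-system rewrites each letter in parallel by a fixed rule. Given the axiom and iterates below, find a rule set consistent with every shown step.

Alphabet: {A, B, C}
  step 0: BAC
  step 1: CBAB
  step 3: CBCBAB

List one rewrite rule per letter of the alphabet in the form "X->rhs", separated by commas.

A->BA, B->C, C->B

  step 0 ⇒ step 1: BAC ⇒ C·BA·B
    A ↦ BA
    B ↦ C
    C ↦ B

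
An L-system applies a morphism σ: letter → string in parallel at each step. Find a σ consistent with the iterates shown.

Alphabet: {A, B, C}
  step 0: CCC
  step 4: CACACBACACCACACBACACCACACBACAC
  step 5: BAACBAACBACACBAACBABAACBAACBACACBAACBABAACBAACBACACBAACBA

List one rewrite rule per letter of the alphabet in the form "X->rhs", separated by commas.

  step 4 ⇒ step 5: CACACBACACCACACBACACCACACBACAC ⇒ BA·AC·BA·AC·BA·C·AC·BA·AC·BA·BA·AC·BA·AC·BA·C·AC·BA·AC·BA·BA·AC·BA·AC·BA·C·AC·BA·AC·BA
    A ↦ AC
    B ↦ C
    C ↦ BA

A->AC, B->C, C->BA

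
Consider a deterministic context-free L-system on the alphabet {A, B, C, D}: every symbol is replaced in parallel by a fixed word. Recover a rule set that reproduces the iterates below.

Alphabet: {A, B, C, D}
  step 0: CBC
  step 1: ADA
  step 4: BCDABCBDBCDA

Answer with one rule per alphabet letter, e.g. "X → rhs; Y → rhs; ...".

  step 0 ⇒ step 1: CBC ⇒ A·D·A
    B ↦ D
    C ↦ A
    A ↦ BD  (constrained at step 1)
    D ↦ BC  (constrained at step 1)

A->BD, B->D, C->A, D->BC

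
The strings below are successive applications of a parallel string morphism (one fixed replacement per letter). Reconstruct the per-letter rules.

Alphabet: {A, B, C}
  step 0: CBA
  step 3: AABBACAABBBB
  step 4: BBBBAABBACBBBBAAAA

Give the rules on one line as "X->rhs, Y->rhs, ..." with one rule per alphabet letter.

  step 3 ⇒ step 4: AABBACAABBBB ⇒ BB·BB·A·A·BB·AC·BB·BB·A·A·A·A
    A ↦ BB
    B ↦ A
    C ↦ AC

A->BB, B->A, C->AC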